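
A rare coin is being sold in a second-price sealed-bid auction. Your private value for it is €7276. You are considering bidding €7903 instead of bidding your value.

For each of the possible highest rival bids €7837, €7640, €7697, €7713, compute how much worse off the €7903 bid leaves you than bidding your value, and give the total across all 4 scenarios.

€1783

The deviation costs you only when the competing bid falls strictly between €7276 and €7903; elsewhere both bids give the same outcome.
€7837: truthful payoff €0, deviation payoff −€561 → loss €561.
€7640: truthful payoff €0, deviation payoff −€364 → loss €364.
€7697: truthful payoff €0, deviation payoff −€421 → loss €421.
€7713: truthful payoff €0, deviation payoff −€437 → loss €437.
Total loss = €561 + €364 + €421 + €437 = €1783.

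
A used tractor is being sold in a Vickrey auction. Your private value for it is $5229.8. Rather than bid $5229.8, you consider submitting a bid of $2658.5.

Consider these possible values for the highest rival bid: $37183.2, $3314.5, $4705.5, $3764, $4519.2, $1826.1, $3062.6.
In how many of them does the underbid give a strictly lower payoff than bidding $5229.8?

5

The deviation hurts exactly when the highest competing bid lies strictly between $2658.5 and $5229.8 — underbidding then forfeits a profitable win.
$37183.2: above both → same outcome either way.
$3314.5: inside the interval → strictly worse (loss $1915.3).
$4705.5: inside the interval → strictly worse (loss $524.3).
$3764: inside the interval → strictly worse (loss $1465.8).
$4519.2: inside the interval → strictly worse (loss $710.6).
$1826.1: below both → same outcome either way.
$3062.6: inside the interval → strictly worse (loss $2167.2).
Count: 5.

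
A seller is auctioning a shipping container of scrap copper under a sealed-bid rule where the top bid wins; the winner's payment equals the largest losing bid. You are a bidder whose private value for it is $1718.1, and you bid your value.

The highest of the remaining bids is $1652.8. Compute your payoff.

Your bid $1718.1 exceeds the highest competing bid $1652.8, so you win.
In a second-price auction the winner pays the second-highest bid, $1652.8.
Payoff = value − price = $1718.1 − $1652.8 = $65.3.

$65.3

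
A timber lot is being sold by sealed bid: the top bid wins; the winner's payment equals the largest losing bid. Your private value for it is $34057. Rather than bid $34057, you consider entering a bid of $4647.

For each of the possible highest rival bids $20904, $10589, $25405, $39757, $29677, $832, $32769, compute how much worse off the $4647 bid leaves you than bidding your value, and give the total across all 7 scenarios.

$50941

The deviation costs you only when the competing bid falls strictly between $4647 and $34057; elsewhere both bids give the same outcome.
$20904: truthful payoff $13153, deviation payoff $0 → loss $13153.
$10589: truthful payoff $23468, deviation payoff $0 → loss $23468.
$25405: truthful payoff $8652, deviation payoff $0 → loss $8652.
$39757: outcomes coincide → loss $0.
$29677: truthful payoff $4380, deviation payoff $0 → loss $4380.
$832: outcomes coincide → loss $0.
$32769: truthful payoff $1288, deviation payoff $0 → loss $1288.
Total loss = $13153 + $23468 + $8652 + $4380 + $1288 = $50941.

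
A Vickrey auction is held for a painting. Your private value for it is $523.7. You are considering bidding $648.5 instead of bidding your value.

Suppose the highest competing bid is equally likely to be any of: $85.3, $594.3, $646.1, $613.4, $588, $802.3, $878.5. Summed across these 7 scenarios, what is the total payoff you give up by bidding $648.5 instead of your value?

$347

The deviation costs you only when the competing bid falls strictly between $523.7 and $648.5; elsewhere both bids give the same outcome.
$85.3: outcomes coincide → loss $0.
$594.3: truthful payoff $0, deviation payoff −$70.6 → loss $70.6.
$646.1: truthful payoff $0, deviation payoff −$122.4 → loss $122.4.
$613.4: truthful payoff $0, deviation payoff −$89.7 → loss $89.7.
$588: truthful payoff $0, deviation payoff −$64.3 → loss $64.3.
$802.3: outcomes coincide → loss $0.
$878.5: outcomes coincide → loss $0.
Total loss = $70.6 + $122.4 + $89.7 + $64.3 = $347.
Truthful bidding weakly dominates here: raising your bid can only win items priced above your value, and lowering it can only forfeit items priced below.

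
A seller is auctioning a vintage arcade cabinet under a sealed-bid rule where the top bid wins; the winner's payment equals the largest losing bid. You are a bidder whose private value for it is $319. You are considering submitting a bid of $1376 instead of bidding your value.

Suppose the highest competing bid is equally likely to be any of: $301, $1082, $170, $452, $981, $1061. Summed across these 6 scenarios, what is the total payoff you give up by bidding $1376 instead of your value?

The deviation costs you only when the competing bid falls strictly between $319 and $1376; elsewhere both bids give the same outcome.
$301: outcomes coincide → loss $0.
$1082: truthful payoff $0, deviation payoff −$763 → loss $763.
$170: outcomes coincide → loss $0.
$452: truthful payoff $0, deviation payoff −$133 → loss $133.
$981: truthful payoff $0, deviation payoff −$662 → loss $662.
$1061: truthful payoff $0, deviation payoff −$742 → loss $742.
Total loss = $763 + $133 + $662 + $742 = $2300.

$2300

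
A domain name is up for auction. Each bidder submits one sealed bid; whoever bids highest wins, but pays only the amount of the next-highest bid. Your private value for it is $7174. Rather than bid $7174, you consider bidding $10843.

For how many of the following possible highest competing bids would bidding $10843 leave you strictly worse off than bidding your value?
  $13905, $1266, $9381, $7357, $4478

2

The deviation hurts exactly when the highest competing bid lies strictly between $7174 and $10843 — overbidding then wins at a price above your value.
$13905: above both → same outcome either way.
$1266: below both → same outcome either way.
$9381: inside the interval → strictly worse (loss $2207).
$7357: inside the interval → strictly worse (loss $183).
$4478: below both → same outcome either way.
Count: 2.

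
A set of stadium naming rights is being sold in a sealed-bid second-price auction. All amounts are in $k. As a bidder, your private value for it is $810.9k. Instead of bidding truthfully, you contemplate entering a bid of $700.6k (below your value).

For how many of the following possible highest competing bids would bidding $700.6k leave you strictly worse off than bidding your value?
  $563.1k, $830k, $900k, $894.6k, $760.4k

1

The deviation hurts exactly when the highest competing bid lies strictly between $700.6k and $810.9k — underbidding then forfeits a profitable win.
$563.1k: below both → same outcome either way.
$830k: above both → same outcome either way.
$900k: above both → same outcome either way.
$894.6k: above both → same outcome either way.
$760.4k: inside the interval → strictly worse (loss $50.5k).
Count: 1.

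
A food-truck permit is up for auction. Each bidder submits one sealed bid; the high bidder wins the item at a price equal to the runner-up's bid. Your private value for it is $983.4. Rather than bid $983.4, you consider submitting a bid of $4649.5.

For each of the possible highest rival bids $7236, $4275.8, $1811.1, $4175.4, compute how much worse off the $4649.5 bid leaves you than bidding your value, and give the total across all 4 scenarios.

The deviation costs you only when the competing bid falls strictly between $983.4 and $4649.5; elsewhere both bids give the same outcome.
$7236: outcomes coincide → loss $0.
$4275.8: truthful payoff $0, deviation payoff −$3292.4 → loss $3292.4.
$1811.1: truthful payoff $0, deviation payoff −$827.7 → loss $827.7.
$4175.4: truthful payoff $0, deviation payoff −$3192 → loss $3192.
Total loss = $3292.4 + $827.7 + $3192 = $7312.1.
Because the price is fixed by the runner-up's bid, deviating from your value can only change a good outcome into a bad one — never the reverse.

$7312.1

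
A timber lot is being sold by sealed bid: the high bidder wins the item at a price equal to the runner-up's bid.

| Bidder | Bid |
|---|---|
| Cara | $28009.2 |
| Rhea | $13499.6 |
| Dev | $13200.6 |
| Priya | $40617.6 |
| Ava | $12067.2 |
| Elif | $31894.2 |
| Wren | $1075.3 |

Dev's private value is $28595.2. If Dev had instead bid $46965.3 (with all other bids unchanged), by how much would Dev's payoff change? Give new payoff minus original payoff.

The highest bid among the other bidders is $40617.6; Dev's bid doesn't change that.
Original bid $13200.6: Dev is not highest (top rival bid is $40617.6); payoff $0.
Alternative bid $46965.3: Dev is highest, pays the top rival bid $40617.6; payoff $28595.2 − $40617.6 = −$12022.4.
Change in payoff = −$12022.4 − ($0) = −$12022.4.

−$12022.4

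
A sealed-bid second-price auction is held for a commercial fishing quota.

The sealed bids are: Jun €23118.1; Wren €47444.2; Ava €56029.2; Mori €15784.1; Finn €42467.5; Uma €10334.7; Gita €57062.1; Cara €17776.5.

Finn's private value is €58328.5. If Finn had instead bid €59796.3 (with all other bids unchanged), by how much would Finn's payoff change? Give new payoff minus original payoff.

The highest bid among the other bidders is €57062.1; Finn's bid doesn't change that.
Original bid €42467.5: Finn is not highest (top rival bid is €57062.1); payoff €0.
Alternative bid €59796.3: Finn is highest, pays the top rival bid €57062.1; payoff €58328.5 − €57062.1 = €1266.4.
Change in payoff = €1266.4 − (€0) = €1266.4.

€1266.4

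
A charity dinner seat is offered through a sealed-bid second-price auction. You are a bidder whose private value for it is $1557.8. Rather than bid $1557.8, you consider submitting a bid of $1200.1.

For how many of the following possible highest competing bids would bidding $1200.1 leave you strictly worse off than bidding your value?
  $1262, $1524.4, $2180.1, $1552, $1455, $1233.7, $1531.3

6

The deviation hurts exactly when the highest competing bid lies strictly between $1200.1 and $1557.8 — underbidding then forfeits a profitable win.
$1262: inside the interval → strictly worse (loss $295.8).
$1524.4: inside the interval → strictly worse (loss $33.4).
$2180.1: above both → same outcome either way.
$1552: inside the interval → strictly worse (loss $5.8).
$1455: inside the interval → strictly worse (loss $102.8).
$1233.7: inside the interval → strictly worse (loss $324.1).
$1531.3: inside the interval → strictly worse (loss $26.5).
Count: 6.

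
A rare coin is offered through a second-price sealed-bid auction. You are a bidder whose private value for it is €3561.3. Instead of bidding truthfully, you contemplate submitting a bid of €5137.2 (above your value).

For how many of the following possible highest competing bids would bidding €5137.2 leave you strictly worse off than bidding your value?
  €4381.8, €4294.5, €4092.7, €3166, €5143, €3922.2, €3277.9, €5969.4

4

The deviation hurts exactly when the highest competing bid lies strictly between €3561.3 and €5137.2 — overbidding then wins at a price above your value.
€4381.8: inside the interval → strictly worse (loss €820.5).
€4294.5: inside the interval → strictly worse (loss €733.2).
€4092.7: inside the interval → strictly worse (loss €531.4).
€3166: below both → same outcome either way.
€5143: above both → same outcome either way.
€3922.2: inside the interval → strictly worse (loss €360.9).
€3277.9: below both → same outcome either way.
€5969.4: above both → same outcome either way.
Count: 4.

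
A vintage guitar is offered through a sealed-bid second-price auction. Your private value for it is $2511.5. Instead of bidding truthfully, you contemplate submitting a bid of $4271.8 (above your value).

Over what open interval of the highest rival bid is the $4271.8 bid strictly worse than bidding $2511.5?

($2511.5, $4271.8)

If the competing bid is below $2511.5, both bids win at the same price — no difference.
If it is above $4271.8, both bids lose — no difference.
If it lies strictly between $2511.5 and $4271.8, bidding your value loses (payoff 0) while bidding $4271.8 wins at a price above your value (payoff negative).
So the deviation strictly hurts on the open interval ($2511.5, $4271.8).
Truthful bidding weakly dominates here: raising your bid can only win items priced above your value, and lowering it can only forfeit items priced below.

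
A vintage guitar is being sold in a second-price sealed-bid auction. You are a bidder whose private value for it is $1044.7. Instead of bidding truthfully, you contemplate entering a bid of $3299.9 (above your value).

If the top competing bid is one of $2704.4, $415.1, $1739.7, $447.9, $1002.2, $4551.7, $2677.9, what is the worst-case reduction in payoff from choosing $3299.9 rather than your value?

$2704.4: truthful gives $0, deviation gives −$1659.7 → loss $1659.7.
$415.1: same outcome either way → loss $0.
$1739.7: truthful gives $0, deviation gives −$695 → loss $695.
$447.9: same outcome either way → loss $0.
$1002.2: same outcome either way → loss $0.
$4551.7: same outcome either way → loss $0.
$2677.9: truthful gives $0, deviation gives −$1633.2 → loss $1633.2.
Maximum loss: $1659.7.

$1659.7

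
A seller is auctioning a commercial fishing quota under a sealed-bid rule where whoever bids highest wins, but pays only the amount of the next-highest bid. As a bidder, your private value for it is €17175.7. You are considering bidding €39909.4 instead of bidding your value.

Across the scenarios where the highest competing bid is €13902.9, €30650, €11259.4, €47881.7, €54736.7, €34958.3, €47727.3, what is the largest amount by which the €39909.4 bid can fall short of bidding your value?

€13902.9: same outcome either way → loss €0.
€30650: truthful gives €0, deviation gives −€13474.3 → loss €13474.3.
€11259.4: same outcome either way → loss €0.
€47881.7: same outcome either way → loss €0.
€54736.7: same outcome either way → loss €0.
€34958.3: truthful gives €0, deviation gives −€17782.6 → loss €17782.6.
€47727.3: same outcome either way → loss €0.
Maximum loss: €17782.6.

€17782.6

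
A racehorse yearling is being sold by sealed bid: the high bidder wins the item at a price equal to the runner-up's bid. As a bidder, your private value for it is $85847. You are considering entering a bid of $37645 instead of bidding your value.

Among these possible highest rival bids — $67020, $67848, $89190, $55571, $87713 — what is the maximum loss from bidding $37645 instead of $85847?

$30276

$67020: truthful gives $18827, deviation gives $0 → loss $18827.
$67848: truthful gives $17999, deviation gives $0 → loss $17999.
$89190: same outcome either way → loss $0.
$55571: truthful gives $30276, deviation gives $0 → loss $30276.
$87713: same outcome either way → loss $0.
Maximum loss: $30276.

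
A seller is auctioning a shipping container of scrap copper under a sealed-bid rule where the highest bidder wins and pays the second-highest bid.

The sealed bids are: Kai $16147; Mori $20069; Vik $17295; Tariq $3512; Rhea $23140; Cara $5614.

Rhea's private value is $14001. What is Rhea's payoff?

−$6068

Highest bid: Rhea at $23140, so Rhea wins.
Second-highest bid: Mori at $20069 — that is the price the winner pays.
Rhea's payoff = value − price = $14001 − $20069 = −$6068.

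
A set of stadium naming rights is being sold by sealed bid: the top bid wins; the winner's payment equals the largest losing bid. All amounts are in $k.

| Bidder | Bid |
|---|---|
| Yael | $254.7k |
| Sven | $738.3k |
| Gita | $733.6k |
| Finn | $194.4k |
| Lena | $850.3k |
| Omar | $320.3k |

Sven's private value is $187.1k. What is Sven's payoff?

$0k

Highest bid: Lena at $850.3k, so Lena wins.
Second-highest bid: Sven at $738.3k — that is the price the winner pays.
Sven did not win, so Sven pays nothing and receives nothing: payoff $0k.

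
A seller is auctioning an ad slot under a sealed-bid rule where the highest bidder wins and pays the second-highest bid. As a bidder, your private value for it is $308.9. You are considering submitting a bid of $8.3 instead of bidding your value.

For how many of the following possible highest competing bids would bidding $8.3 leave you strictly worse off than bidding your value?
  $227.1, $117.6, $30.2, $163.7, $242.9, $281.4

The deviation hurts exactly when the highest competing bid lies strictly between $8.3 and $308.9 — underbidding then forfeits a profitable win.
$227.1: inside the interval → strictly worse (loss $81.8).
$117.6: inside the interval → strictly worse (loss $191.3).
$30.2: inside the interval → strictly worse (loss $278.7).
$163.7: inside the interval → strictly worse (loss $145.2).
$242.9: inside the interval → strictly worse (loss $66).
$281.4: inside the interval → strictly worse (loss $27.5).
Count: 6.

6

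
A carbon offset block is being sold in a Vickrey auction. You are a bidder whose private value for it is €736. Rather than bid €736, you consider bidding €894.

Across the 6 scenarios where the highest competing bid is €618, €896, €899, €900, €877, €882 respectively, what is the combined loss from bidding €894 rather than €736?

The deviation costs you only when the competing bid falls strictly between €736 and €894; elsewhere both bids give the same outcome.
€618: outcomes coincide → loss €0.
€896: outcomes coincide → loss €0.
€899: outcomes coincide → loss €0.
€900: outcomes coincide → loss €0.
€877: truthful payoff €0, deviation payoff −€141 → loss €141.
€882: truthful payoff €0, deviation payoff −€146 → loss €146.
Total loss = €141 + €146 = €287.

€287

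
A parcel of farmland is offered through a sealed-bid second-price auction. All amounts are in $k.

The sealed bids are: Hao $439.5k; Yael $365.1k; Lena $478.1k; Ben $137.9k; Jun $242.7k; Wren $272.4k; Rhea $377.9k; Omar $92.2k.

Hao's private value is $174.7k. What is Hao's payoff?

Highest bid: Lena at $478.1k, so Lena wins.
Second-highest bid: Hao at $439.5k — that is the price the winner pays.
Hao did not win, so Hao pays nothing and receives nothing: payoff $0k.

$0k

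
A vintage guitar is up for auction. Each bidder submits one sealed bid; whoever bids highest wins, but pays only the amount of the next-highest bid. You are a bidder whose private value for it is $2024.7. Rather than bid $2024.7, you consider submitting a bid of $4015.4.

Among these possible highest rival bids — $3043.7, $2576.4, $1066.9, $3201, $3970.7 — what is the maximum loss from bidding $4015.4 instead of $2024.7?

$3043.7: truthful gives $0, deviation gives −$1019 → loss $1019.
$2576.4: truthful gives $0, deviation gives −$551.7 → loss $551.7.
$1066.9: same outcome either way → loss $0.
$3201: truthful gives $0, deviation gives −$1176.3 → loss $1176.3.
$3970.7: truthful gives $0, deviation gives −$1946 → loss $1946.
Maximum loss: $1946.

$1946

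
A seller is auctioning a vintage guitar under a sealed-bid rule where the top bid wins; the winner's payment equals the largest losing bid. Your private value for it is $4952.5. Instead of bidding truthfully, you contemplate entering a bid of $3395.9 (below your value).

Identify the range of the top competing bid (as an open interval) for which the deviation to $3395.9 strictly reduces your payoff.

If the competing bid is below $3395.9, both bids win at the same price — no difference.
If it is above $4952.5, both bids lose — no difference.
If it lies strictly between $3395.9 and $4952.5, bidding your value wins at a price below your value (positive payoff) while bidding $3395.9 loses (payoff 0).
So the deviation strictly hurts on the open interval ($3395.9, $4952.5).

($3395.9, $4952.5)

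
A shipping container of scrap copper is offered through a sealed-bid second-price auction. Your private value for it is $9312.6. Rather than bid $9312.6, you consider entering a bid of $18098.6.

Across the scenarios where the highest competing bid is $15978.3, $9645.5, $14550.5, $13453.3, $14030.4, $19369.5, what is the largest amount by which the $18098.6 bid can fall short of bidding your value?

$6665.7

$15978.3: truthful gives $0, deviation gives −$6665.7 → loss $6665.7.
$9645.5: truthful gives $0, deviation gives −$332.9 → loss $332.9.
$14550.5: truthful gives $0, deviation gives −$5237.9 → loss $5237.9.
$13453.3: truthful gives $0, deviation gives −$4140.7 → loss $4140.7.
$14030.4: truthful gives $0, deviation gives −$4717.8 → loss $4717.8.
$19369.5: same outcome either way → loss $0.
Maximum loss: $6665.7.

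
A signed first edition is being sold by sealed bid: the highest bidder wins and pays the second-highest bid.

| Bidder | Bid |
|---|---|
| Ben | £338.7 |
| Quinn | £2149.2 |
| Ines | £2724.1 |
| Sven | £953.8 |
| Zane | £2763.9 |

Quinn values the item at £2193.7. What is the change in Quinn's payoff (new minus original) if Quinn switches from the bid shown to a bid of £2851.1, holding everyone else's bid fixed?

The highest bid among the other bidders is £2763.9; Quinn's bid doesn't change that.
Original bid £2149.2: Quinn is not highest (top rival bid is £2763.9); payoff £0.
Alternative bid £2851.1: Quinn is highest, pays the top rival bid £2763.9; payoff £2193.7 − £2763.9 = −£570.2.
Change in payoff = −£570.2 − (£0) = −£570.2.

−£570.2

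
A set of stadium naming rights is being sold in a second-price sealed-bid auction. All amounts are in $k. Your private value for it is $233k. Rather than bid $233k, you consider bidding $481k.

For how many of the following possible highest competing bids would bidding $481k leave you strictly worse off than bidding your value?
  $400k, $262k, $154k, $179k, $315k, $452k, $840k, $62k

4

The deviation hurts exactly when the highest competing bid lies strictly between $233k and $481k — overbidding then wins at a price above your value.
$400k: inside the interval → strictly worse (loss $167k).
$262k: inside the interval → strictly worse (loss $29k).
$154k: below both → same outcome either way.
$179k: below both → same outcome either way.
$315k: inside the interval → strictly worse (loss $82k).
$452k: inside the interval → strictly worse (loss $219k).
$840k: above both → same outcome either way.
$62k: below both → same outcome either way.
Count: 4.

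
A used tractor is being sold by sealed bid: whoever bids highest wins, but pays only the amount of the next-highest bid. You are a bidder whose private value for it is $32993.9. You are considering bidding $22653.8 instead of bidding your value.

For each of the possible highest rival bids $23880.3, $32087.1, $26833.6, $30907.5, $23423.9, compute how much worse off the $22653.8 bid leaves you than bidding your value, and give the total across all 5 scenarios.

The deviation costs you only when the competing bid falls strictly between $22653.8 and $32993.9; elsewhere both bids give the same outcome.
$23880.3: truthful payoff $9113.6, deviation payoff $0 → loss $9113.6.
$32087.1: truthful payoff $906.8, deviation payoff $0 → loss $906.8.
$26833.6: truthful payoff $6160.3, deviation payoff $0 → loss $6160.3.
$30907.5: truthful payoff $2086.4, deviation payoff $0 → loss $2086.4.
$23423.9: truthful payoff $9570, deviation payoff $0 → loss $9570.
Total loss = $9113.6 + $906.8 + $6160.3 + $2086.4 + $9570 = $27837.1.

$27837.1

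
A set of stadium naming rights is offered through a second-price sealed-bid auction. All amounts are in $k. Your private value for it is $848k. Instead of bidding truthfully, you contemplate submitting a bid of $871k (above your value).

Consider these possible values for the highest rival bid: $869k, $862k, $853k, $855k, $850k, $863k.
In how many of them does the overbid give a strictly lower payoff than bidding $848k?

The deviation hurts exactly when the highest competing bid lies strictly between $848k and $871k — overbidding then wins at a price above your value.
$869k: inside the interval → strictly worse (loss $21k).
$862k: inside the interval → strictly worse (loss $14k).
$853k: inside the interval → strictly worse (loss $5k).
$855k: inside the interval → strictly worse (loss $7k).
$850k: inside the interval → strictly worse (loss $2k).
$863k: inside the interval → strictly worse (loss $15k).
Count: 6.

6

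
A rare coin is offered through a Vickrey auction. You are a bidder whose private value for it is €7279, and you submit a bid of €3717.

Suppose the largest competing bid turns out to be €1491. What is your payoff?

Your bid €3717 exceeds the highest competing bid €1491, so you win.
In a second-price auction the winner pays the second-highest bid, €1491.
Payoff = value − price = €7279 − €1491 = €5788.

€5788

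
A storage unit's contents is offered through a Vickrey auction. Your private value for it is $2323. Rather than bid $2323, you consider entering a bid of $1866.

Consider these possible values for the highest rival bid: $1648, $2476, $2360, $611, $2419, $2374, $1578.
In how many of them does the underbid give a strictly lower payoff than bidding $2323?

0

The deviation hurts exactly when the highest competing bid lies strictly between $1866 and $2323 — underbidding then forfeits a profitable win.
$1648: below both → same outcome either way.
$2476: above both → same outcome either way.
$2360: above both → same outcome either way.
$611: below both → same outcome either way.
$2419: above both → same outcome either way.
$2374: above both → same outcome either way.
$1578: below both → same outcome either way.
Count: 0.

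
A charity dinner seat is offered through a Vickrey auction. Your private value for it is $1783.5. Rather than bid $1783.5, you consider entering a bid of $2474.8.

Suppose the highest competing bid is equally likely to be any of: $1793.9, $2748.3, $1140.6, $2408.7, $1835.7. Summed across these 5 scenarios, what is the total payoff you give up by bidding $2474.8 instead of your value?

$687.8

The deviation costs you only when the competing bid falls strictly between $1783.5 and $2474.8; elsewhere both bids give the same outcome.
$1793.9: truthful payoff $0, deviation payoff −$10.4 → loss $10.4.
$2748.3: outcomes coincide → loss $0.
$1140.6: outcomes coincide → loss $0.
$2408.7: truthful payoff $0, deviation payoff −$625.2 → loss $625.2.
$1835.7: truthful payoff $0, deviation payoff −$52.2 → loss $52.2.
Total loss = $10.4 + $625.2 + $52.2 = $687.8.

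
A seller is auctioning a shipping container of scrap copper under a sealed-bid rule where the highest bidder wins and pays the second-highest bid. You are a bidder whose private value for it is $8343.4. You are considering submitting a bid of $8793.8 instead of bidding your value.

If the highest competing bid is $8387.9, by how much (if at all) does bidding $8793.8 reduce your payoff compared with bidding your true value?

Bidding your value $8343.4: you lose (since $8343.4 < $8387.9). Payoff $0.
Bidding $8793.8: you win and pay $8387.9. Payoff $8343.4 − $8387.9 = −$44.5.
The competing bid $8387.9 lies between your value and your inflated bid, so overbidding wins an item priced above your value.
Loss from deviating = $0 − (−$44.5) = $44.5.

$44.5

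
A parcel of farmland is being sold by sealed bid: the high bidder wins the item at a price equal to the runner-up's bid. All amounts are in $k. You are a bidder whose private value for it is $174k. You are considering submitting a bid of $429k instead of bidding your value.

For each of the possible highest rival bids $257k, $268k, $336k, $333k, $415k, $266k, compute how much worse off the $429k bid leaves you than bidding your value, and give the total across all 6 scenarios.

$831k

The deviation costs you only when the competing bid falls strictly between $174k and $429k; elsewhere both bids give the same outcome.
$257k: truthful payoff $0k, deviation payoff −$83k → loss $83k.
$268k: truthful payoff $0k, deviation payoff −$94k → loss $94k.
$336k: truthful payoff $0k, deviation payoff −$162k → loss $162k.
$333k: truthful payoff $0k, deviation payoff −$159k → loss $159k.
$415k: truthful payoff $0k, deviation payoff −$241k → loss $241k.
$266k: truthful payoff $0k, deviation payoff −$92k → loss $92k.
Total loss = $83k + $94k + $162k + $159k + $241k + $92k = $831k.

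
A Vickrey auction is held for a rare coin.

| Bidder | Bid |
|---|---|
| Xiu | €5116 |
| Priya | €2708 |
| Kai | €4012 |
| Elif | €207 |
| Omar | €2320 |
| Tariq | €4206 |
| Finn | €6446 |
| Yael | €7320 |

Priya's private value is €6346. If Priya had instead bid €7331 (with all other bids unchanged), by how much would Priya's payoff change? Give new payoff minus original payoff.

−€974

The highest bid among the other bidders is €7320; Priya's bid doesn't change that.
Original bid €2708: Priya is not highest (top rival bid is €7320); payoff €0.
Alternative bid €7331: Priya is highest, pays the top rival bid €7320; payoff €6346 − €7320 = −€974.
Change in payoff = −€974 − (€0) = −€974.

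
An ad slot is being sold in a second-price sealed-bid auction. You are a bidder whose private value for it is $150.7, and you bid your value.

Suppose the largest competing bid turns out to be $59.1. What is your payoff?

Your bid $150.7 exceeds the highest competing bid $59.1, so you win.
In a second-price auction the winner pays the second-highest bid, $59.1.
Payoff = value − price = $150.7 − $59.1 = $91.6.

$91.6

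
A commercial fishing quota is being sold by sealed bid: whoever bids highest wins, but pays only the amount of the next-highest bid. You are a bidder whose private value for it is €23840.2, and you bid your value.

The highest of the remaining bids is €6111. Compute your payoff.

Your bid €23840.2 exceeds the highest competing bid €6111, so you win.
In a second-price auction the winner pays the second-highest bid, €6111.
Payoff = value − price = €23840.2 − €6111 = €17729.2.

€17729.2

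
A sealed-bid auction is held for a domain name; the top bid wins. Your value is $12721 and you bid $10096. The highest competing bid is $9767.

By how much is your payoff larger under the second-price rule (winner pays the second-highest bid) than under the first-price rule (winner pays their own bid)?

$329

You have the highest bid, so you win under either rule.
Second-price: pay $9767 → payoff $2954.
First-price: pay your own bid $10096 → payoff $2625.
Difference = $2954 − ($2625) = $329.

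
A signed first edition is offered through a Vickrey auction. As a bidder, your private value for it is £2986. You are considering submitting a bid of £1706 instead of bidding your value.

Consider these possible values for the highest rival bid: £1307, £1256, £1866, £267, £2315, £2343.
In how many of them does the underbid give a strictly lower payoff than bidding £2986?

The deviation hurts exactly when the highest competing bid lies strictly between £1706 and £2986 — underbidding then forfeits a profitable win.
£1307: below both → same outcome either way.
£1256: below both → same outcome either way.
£1866: inside the interval → strictly worse (loss £1120).
£267: below both → same outcome either way.
£2315: inside the interval → strictly worse (loss £671).
£2343: inside the interval → strictly worse (loss £643).
Count: 3.

3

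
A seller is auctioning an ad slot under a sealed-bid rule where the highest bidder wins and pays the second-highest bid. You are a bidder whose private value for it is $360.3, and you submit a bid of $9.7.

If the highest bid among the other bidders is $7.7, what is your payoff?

Your bid $9.7 exceeds the highest competing bid $7.7, so you win.
In a second-price auction the winner pays the second-highest bid, $7.7.
Payoff = value − price = $360.3 − $7.7 = $352.6.

$352.6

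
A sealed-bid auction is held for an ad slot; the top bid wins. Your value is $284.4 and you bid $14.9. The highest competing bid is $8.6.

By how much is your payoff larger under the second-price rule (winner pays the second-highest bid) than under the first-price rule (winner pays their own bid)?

You have the highest bid, so you win under either rule.
Second-price: pay $8.6 → payoff $275.8.
First-price: pay your own bid $14.9 → payoff $269.5.
Difference = $275.8 − ($269.5) = $6.3.

$6.3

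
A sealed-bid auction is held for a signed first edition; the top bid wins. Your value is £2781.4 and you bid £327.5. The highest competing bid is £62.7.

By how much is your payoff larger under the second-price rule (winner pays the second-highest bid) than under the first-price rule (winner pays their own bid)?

You have the highest bid, so you win under either rule.
Second-price: pay £62.7 → payoff £2718.7.
First-price: pay your own bid £327.5 → payoff £2453.9.
Difference = £2718.7 − (£2453.9) = £264.8.

£264.8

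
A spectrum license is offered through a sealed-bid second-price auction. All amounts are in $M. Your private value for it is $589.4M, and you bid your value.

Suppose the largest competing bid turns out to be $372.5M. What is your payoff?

$216.9M

Your bid $589.4M exceeds the highest competing bid $372.5M, so you win.
In a second-price auction the winner pays the second-highest bid, $372.5M.
Payoff = value − price = $589.4M − $372.5M = $216.9M.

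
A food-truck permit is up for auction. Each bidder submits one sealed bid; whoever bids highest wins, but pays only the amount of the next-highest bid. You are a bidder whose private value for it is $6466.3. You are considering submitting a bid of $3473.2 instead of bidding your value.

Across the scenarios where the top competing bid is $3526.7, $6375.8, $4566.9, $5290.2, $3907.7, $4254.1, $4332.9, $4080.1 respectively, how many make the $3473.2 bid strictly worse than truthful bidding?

The deviation hurts exactly when the highest competing bid lies strictly between $3473.2 and $6466.3 — underbidding then forfeits a profitable win.
$3526.7: inside the interval → strictly worse (loss $2939.6).
$6375.8: inside the interval → strictly worse (loss $90.5).
$4566.9: inside the interval → strictly worse (loss $1899.4).
$5290.2: inside the interval → strictly worse (loss $1176.1).
$3907.7: inside the interval → strictly worse (loss $2558.6).
$4254.1: inside the interval → strictly worse (loss $2212.2).
$4332.9: inside the interval → strictly worse (loss $2133.4).
$4080.1: inside the interval → strictly worse (loss $2386.2).
Count: 8.

8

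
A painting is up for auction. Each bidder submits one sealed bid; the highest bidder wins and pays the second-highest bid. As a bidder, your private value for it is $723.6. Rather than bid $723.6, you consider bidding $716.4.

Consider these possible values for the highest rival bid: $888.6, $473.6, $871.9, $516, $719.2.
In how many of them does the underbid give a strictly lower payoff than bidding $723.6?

The deviation hurts exactly when the highest competing bid lies strictly between $716.4 and $723.6 — underbidding then forfeits a profitable win.
$888.6: above both → same outcome either way.
$473.6: below both → same outcome either way.
$871.9: above both → same outcome either way.
$516: below both → same outcome either way.
$719.2: inside the interval → strictly worse (loss $4.4).
Count: 1.

1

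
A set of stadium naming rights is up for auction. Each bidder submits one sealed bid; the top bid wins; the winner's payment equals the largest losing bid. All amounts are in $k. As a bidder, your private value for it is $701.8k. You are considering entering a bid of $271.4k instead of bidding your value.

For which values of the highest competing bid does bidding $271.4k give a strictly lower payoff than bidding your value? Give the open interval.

If the competing bid is below $271.4k, both bids win at the same price — no difference.
If it is above $701.8k, both bids lose — no difference.
If it lies strictly between $271.4k and $701.8k, bidding your value wins at a price below your value (positive payoff) while bidding $271.4k loses (payoff 0).
So the deviation strictly hurts on the open interval ($271.4k, $701.8k).
Because the price is fixed by the runner-up's bid, deviating from your value can only change a good outcome into a bad one — never the reverse.

($271.4k, $701.8k)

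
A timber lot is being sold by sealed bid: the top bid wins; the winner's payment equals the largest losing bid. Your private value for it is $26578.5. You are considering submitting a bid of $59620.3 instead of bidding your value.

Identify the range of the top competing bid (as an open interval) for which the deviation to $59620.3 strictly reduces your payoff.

($26578.5, $59620.3)

If the competing bid is below $26578.5, both bids win at the same price — no difference.
If it is above $59620.3, both bids lose — no difference.
If it lies strictly between $26578.5 and $59620.3, bidding your value loses (payoff 0) while bidding $59620.3 wins at a price above your value (payoff negative).
So the deviation strictly hurts on the open interval ($26578.5, $59620.3).
Because the price is fixed by the runner-up's bid, deviating from your value can only change a good outcome into a bad one — never the reverse.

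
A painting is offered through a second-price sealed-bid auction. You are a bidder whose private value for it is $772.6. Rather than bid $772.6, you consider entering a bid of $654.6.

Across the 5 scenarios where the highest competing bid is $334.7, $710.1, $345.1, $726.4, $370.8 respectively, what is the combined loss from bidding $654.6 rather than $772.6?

$108.7

The deviation costs you only when the competing bid falls strictly between $654.6 and $772.6; elsewhere both bids give the same outcome.
$334.7: outcomes coincide → loss $0.
$710.1: truthful payoff $62.5, deviation payoff $0 → loss $62.5.
$345.1: outcomes coincide → loss $0.
$726.4: truthful payoff $46.2, deviation payoff $0 → loss $46.2.
$370.8: outcomes coincide → loss $0.
Total loss = $62.5 + $46.2 = $108.7.
In a second-price auction your bid sets only whether you win, not what you pay, so bidding your true value is weakly dominant.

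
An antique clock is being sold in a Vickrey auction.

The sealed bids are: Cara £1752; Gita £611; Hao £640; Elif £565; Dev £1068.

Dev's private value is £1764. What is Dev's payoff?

£0

Highest bid: Cara at £1752, so Cara wins.
Second-highest bid: Dev at £1068 — that is the price the winner pays.
Dev did not win, so Dev pays nothing and receives nothing: payoff £0.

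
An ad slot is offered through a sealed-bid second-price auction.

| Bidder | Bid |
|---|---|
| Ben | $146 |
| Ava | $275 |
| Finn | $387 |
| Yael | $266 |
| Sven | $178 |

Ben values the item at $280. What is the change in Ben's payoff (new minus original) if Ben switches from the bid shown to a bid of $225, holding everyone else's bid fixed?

$0

The highest bid among the other bidders is $387; Ben's bid doesn't change that.
Original bid $146: Ben is not highest (top rival bid is $387); payoff $0.
Alternative bid $225: Ben is not highest (top rival bid is $387); payoff $0.
Change in payoff = $0 − ($0) = $0.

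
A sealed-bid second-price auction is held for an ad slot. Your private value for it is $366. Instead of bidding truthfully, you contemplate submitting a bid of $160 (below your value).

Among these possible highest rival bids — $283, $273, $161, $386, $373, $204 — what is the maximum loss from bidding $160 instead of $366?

$283: truthful gives $83, deviation gives $0 → loss $83.
$273: truthful gives $93, deviation gives $0 → loss $93.
$161: truthful gives $205, deviation gives $0 → loss $205.
$386: same outcome either way → loss $0.
$373: same outcome either way → loss $0.
$204: truthful gives $162, deviation gives $0 → loss $162.
Maximum loss: $205.

$205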